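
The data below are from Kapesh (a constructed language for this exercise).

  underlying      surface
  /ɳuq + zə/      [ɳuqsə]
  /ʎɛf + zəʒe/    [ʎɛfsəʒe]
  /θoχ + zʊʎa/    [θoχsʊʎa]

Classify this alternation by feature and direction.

progressive voicing assimilation

Comparing underlying and surface forms, /z/ → [s] is the alternation; the neighbouring /q/ is constant.
The change voiced → voiceless matches the voicing of the preceding /q/, identifying this as voicing assimilation.
Place and manner are unchanged, so the assimilation is partial, not total.
The other alternating forms pattern the same way: /z/ → [s] after /f/ (voiced → voiceless, matching voiceless); /z/ → [s] after /χ/ (voiced → voiceless, matching voiceless) — only voicing changes, and always toward the preceding segment.
Since the segment that changes follows the conditioning segment, the assimilation is progressive.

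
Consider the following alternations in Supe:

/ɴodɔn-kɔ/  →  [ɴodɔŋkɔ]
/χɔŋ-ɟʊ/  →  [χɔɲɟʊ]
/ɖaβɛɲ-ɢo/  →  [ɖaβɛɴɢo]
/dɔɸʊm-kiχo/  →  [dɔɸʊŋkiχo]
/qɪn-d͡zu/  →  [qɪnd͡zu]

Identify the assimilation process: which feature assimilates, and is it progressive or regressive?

regressive place assimilation

The segment that alternates is /n/, which surfaces as [ŋ] when adjacent to /k/.
The change alveolar → velar matches the place of the following /k/, identifying this as place assimilation.
Manner and voice are unchanged, so the assimilation is partial, not total.
The other alternating forms pattern the same way: /ŋ/ → [ɲ] before /ɟ/ (velar → palatal, matching palatal); /ɲ/ → [ɴ] before /ɢ/ (palatal → uvular, matching uvular); /m/ → [ŋ] before /k/ (bilabial → velar, matching velar) — only place changes, and always toward the following segment.
No alternation appears in [qɪnd͡zu]: there the adjacent consonants already agree in place (/n/ and /d͡z/ are both alveolar), so this form is consistent with the same rule.
The trigger is the following segment, so the direction is regressive (anticipatory).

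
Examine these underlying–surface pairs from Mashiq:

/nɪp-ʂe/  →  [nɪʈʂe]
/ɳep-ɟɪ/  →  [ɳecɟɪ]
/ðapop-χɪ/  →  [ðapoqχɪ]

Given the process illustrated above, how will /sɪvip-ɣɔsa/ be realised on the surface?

[sɪvikɣɔsa]

The data show regressive place assimilation: /p/ → [ʈ] before /ʂ/; /p/ → [c] before /ɟ/; /p/ → [q] before /χ/. In each pair only place changes, matching the following consonant, while manner and voice stay constant.
The rule targets /p/ (voiceless bilabial stop), which sits before the trigger /ɣ/ (velar).
The voiceless velar stop is [k], so /p/ → [k].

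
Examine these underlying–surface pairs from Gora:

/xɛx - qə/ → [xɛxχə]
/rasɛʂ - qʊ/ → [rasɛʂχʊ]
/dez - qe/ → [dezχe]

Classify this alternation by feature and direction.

The segment that alternates is /q/, which surfaces as [χ] when adjacent to /x/.
The change stop → fricative matches the manner of the preceding /x/, identifying this as manner assimilation.
Place and voice are unchanged, so the assimilation is partial, not total.
The same holds elsewhere in the data: /q/ → [χ] after /ʂ/ (stop → fricative, matching a fricative); /q/ → [χ] after /z/ (stop → fricative, matching a fricative) — only manner changes, and always toward the preceding segment.
The trigger is the preceding segment, so the direction is progressive (perseverative).

progressive manner assimilation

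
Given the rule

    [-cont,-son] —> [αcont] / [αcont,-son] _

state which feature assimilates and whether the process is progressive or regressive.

The shared variable α links the value of [cont] on the target to that of the neighbouring obstruent. [cont] distinguishes stops from fricatives — a manner-of-articulation feature — so this is manner assimilation.
Since the environment is written before the underscore, the trigger precedes the target; the direction is progressive.

progressive manner assimilation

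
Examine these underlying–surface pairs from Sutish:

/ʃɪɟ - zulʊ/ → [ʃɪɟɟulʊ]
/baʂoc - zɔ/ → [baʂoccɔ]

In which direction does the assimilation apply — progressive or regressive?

Underlying /z/ is realised as [ɟ] next to /ɟ/; /ɟ/ itself does not change.
The output [ɟ] is identical to the trigger /ɟ/ — every feature (place, manner, voicing) has been copied — so this is total assimilation.
The other form behaves the same way: /z/ → [c] after /c/ — in each case the output is a copy of the preceding consonant.
Since the segment that changes follows the conditioning segment, the assimilation is progressive.

progressive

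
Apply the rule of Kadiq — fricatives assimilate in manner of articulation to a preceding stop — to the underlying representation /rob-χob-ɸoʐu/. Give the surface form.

The rule targets /χ/ (voiceless uvular fricative), which sits after the trigger /b/ (stop).
Changing only its manner to stop gives [q] — the voiceless uvular stop.
At the second juncture, /ɸ/ likewise becomes [p] adjacent to /b/.

[robqobpoʐu]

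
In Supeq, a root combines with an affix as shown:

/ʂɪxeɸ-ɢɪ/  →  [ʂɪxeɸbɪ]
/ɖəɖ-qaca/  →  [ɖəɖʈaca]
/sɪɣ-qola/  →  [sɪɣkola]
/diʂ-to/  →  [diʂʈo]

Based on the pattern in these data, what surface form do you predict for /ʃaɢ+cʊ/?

The data show progressive place assimilation: /ɢ/ → [b] after /ɸ/; /q/ → [ʈ] after /ɖ/; /q/ → [k] after /ɣ/; /t/ → [ʈ] after /ʂ/. In each pair only place changes, matching the preceding consonant, while manner and voice stay constant.
The rule targets /c/ (voiceless palatal stop), which sits after the trigger /ɢ/ (uvular).
A voiceless uvular stop is [q], so the surface segment is [q].

[ʃaɢqʊ]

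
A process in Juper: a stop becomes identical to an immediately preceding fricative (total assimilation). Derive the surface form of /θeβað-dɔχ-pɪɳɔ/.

[θeβaððɔχχɪɳɔ]

/d/ is the segment targeted by the rule; it sits immediately after /ð/, so it assimilates completely and surfaces as [ð].
The same rule applies at the second boundary: /p/ → [χ] next to /χ/.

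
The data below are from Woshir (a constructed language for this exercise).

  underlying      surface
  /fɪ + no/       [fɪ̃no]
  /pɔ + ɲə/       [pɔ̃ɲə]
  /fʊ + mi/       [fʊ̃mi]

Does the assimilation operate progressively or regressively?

regressive

The vowel /ɪ/ surfaces as nasalised [ɪ̃] next to the following nasal /n/ — it has acquired the [+nasal] feature of its neighbour.
Likewise in the remaining data: /ɔ/ → [ɔ̃] before /ɲ/; /ʊ/ → [ʊ̃] before /m/ — each time a vowel is nasalised next to a following nasal.
Because the conditioning nasal is to the right of the vowel that changes, the process is regressive (anticipatory).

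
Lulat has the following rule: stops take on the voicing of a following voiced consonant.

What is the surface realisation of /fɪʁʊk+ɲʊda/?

The rule targets /k/ (voiceless velar stop), which sits before the trigger /ɲ/ (voiced).
A voiced velar stop is [g], so the surface segment is [g].

[fɪʁʊgɲʊda]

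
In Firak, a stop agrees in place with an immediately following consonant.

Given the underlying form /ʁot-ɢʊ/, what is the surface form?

The rule targets /t/ (voiceless alveolar stop), which sits before the trigger /ɢ/ (uvular).
Changing only its place to uvular gives [q] — the voiceless uvular stop.

[ʁoqɢʊ]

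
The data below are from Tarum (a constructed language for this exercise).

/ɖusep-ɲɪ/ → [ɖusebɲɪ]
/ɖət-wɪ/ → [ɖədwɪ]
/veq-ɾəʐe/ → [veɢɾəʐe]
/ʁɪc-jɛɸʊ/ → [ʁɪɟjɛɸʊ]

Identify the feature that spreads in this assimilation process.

voicing

The segment that alternates is /p/, which surfaces as [b] when adjacent to /ɲ/.
/p/ is voiceless while /ɲ/ is voiced; the output [b] is voiced, matching the trigger — so the feature that spreads is voicing.
The other alternating forms pattern the same way: /t/ → [d] before /w/ (voiceless → voiced, matching voiced); /q/ → [ɢ] before /ɾ/ (voiceless → voiced, matching voiced); /c/ → [ɟ] before /j/ (voiceless → voiced, matching voiced) — only voicing changes, and always toward the following segment.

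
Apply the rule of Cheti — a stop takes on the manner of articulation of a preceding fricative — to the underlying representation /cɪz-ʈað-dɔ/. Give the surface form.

/ʈ/ is a voiceless retroflex stop. The preceding trigger /z/ is a fricative, so /ʈ/ must become a fricative as well.
Changing only its manner to fricative gives [ʂ] — the voiceless retroflex fricative.
The same rule applies at the second boundary: /d/ → [z] next to /ð/.

[cɪzʂaðzɔ]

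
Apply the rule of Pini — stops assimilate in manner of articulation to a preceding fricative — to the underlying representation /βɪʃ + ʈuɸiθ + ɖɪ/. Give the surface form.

/ʈ/ is a voiceless retroflex stop. The preceding trigger /ʃ/ is a fricative, so /ʈ/ must become a fricative as well.
Changing only its manner to fricative gives [ʂ] — the voiceless retroflex fricative.
At the second juncture, /ɖ/ likewise becomes [ʐ] adjacent to /θ/.

[βɪʃʂuɸiθʐɪ]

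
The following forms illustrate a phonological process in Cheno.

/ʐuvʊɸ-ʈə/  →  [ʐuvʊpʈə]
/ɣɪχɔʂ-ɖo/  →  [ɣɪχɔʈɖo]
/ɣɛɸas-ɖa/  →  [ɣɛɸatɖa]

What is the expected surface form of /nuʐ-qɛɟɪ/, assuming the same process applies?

[nuɖqɛɟɪ]

The data show regressive manner assimilation: /ɸ/ → [p] before /ʈ/; /ʂ/ → [ʈ] before /ɖ/; /s/ → [t] before /ɖ/. In each pair only manner changes, matching the following consonant, while place and voice stay constant.
/ʐ/ is a voiced retroflex fricative. The following trigger /q/ is a stop, so /ʐ/ must become a stop as well.
Changing only its manner to stop gives [ɖ] — the voiced retroflex stop.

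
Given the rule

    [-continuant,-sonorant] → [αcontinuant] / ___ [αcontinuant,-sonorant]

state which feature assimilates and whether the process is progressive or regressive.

regressive manner assimilation

The rule copies [continuant] (continuancy) from the environment onto the target stops; since [±continuant] encodes the stop/fricative manner contrast, the assimilating dimension is manner.
The conditioning segment sits to the right of the focus bar, meaning the trigger follows the segment that changes — regressive assimilation.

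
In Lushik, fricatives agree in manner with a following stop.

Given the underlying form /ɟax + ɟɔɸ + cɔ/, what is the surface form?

[ɟakɟɔpcɔ]

The rule targets /x/ (voiceless velar fricative), which sits before the trigger /ɟ/ (stop).
Changing only its manner to stop gives [k] — the voiceless velar stop.
At the second juncture, /ɸ/ likewise becomes [p] adjacent to /c/.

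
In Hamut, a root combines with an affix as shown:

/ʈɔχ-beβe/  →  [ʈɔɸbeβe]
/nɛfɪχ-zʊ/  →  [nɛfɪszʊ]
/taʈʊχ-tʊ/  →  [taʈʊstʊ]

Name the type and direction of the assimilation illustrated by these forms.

regressive place assimilation

The segment that alternates is /χ/, which surfaces as [ɸ] when adjacent to /b/.
The change uvular → bilabial matches the place of the following /b/, identifying this as place assimilation.
Manner and voice are unchanged, so the assimilation is partial, not total.
The same holds elsewhere in the data: /χ/ → [s] before /z/ (uvular → alveolar, matching alveolar); /χ/ → [s] before /t/ (uvular → alveolar, matching alveolar) — only place changes, and always toward the following segment.
The trigger is the following segment, so the direction is regressive (anticipatory).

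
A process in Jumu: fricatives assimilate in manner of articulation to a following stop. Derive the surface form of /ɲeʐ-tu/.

/ʐ/ is a voiced retroflex fricative. The following trigger /t/ is a stop, so /ʐ/ must become a stop as well.
The voiced retroflex stop is [ɖ], so /ʐ/ → [ɖ].

[ɲeɖtu]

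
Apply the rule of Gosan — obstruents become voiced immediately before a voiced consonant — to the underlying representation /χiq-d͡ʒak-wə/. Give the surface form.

[χiɢd͡ʒagwə]

/q/ is a voiceless uvular stop. The following trigger /d͡ʒ/ is voiced, so /q/ must become voiced as well.
A voiced uvular stop is [ɢ], so the surface segment is [ɢ].
The same rule applies at the second boundary: /k/ → [g] next to /w/.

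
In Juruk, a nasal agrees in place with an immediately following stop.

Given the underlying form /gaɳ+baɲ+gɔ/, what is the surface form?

[gambaŋgɔ]

/ɳ/ is a voiced retroflex nasal. The following trigger /b/ is bilabial, so /ɳ/ must become bilabial as well.
Changing only its place to bilabial gives [m] — the voiced bilabial nasal.
At the second juncture, /ɲ/ likewise becomes [ŋ] adjacent to /g/.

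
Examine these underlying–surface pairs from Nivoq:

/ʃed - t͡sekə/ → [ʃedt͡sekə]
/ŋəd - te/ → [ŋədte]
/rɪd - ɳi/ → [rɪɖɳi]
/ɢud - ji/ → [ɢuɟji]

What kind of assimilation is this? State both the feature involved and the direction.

The segment that alternates is /d/, which surfaces as [ɖ] when adjacent to /ɳ/.
/d/ is alveolar while /ɳ/ is retroflex; the output [ɖ] is retroflex, matching the trigger — so the feature that spreads is place.
Manner and voice are unchanged, so the assimilation is partial, not total.
Checking the remaining alternation: /d/ → [ɟ] before /j/ (alveolar → palatal, matching palatal) — only place changes, and always toward the following segment.
No alternation appears in [ʃedt͡sekə], [ŋədte]: there the adjacent consonants already agree in place (/d/ and /t͡s/ are both alveolar; /d/ and /t/ are both alveolar), so these forms are consistent with the same rule.
The trigger is the following segment, so the direction is regressive (anticipatory).

regressive place assimilation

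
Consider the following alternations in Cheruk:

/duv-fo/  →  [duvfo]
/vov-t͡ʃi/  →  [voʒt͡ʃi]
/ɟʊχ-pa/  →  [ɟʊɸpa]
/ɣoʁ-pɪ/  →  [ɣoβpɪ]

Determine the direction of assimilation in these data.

regressive

Comparing underlying and surface forms, /v/ → [ʒ] is the alternation; the neighbouring /t͡ʃ/ is constant.
/v/ is labiodental while /t͡ʃ/ is postalveolar; the output [ʒ] is postalveolar, matching the trigger — so the feature that spreads is place.
The other alternating forms pattern the same way: /χ/ → [ɸ] before /p/ (uvular → bilabial, matching bilabial); /ʁ/ → [β] before /p/ (uvular → bilabial, matching bilabial) — only place changes, and always toward the following segment.
Nothing changes in [duvfo]: there the adjacent consonants already agree in place (/v/ and /f/ are both labiodental), so this form is consistent with the same rule.
Since the segment that changes precedes the conditioning segment, the assimilation is regressive.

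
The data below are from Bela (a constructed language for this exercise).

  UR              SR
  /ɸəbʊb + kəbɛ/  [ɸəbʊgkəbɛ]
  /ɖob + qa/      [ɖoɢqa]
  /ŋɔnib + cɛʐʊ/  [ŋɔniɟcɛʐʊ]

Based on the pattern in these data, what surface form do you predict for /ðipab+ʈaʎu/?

[ðipaɖʈaʎu]

The data show regressive place assimilation: /b/ → [g] before /k/; /b/ → [ɢ] before /q/; /b/ → [ɟ] before /c/. In each pair only place changes, matching the following consonant, while manner and voice stay constant.
The rule targets /b/ (voiced bilabial stop), which sits before the trigger /ʈ/ (retroflex).
A voiced retroflex stop is [ɖ], so the surface segment is [ɖ].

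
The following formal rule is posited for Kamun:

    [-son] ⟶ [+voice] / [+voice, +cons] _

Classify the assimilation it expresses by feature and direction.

The structural change is [+voice], and the conditioning segment [+voice, +cons] (a voiced consonant) is itself voiced, so the target comes to share the voicing of its neighbour — voicing assimilation.
Since the environment is written before the underscore, the trigger precedes the target; the direction is progressive.

progressive voicing assimilation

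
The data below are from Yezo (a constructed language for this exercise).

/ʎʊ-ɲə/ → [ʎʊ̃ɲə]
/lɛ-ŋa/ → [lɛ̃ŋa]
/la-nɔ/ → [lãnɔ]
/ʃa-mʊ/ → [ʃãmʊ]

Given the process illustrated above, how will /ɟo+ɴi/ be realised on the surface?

[ɟõɴi]

The data show regressive nasality assimilation (vowel nasalisation): /ʊ/ → [ʊ̃] before /ɲ/; /ɛ/ → [ɛ̃] before /ŋ/; /a/ → [ã] before /n/; /a/ → [ã] before /m/ — a vowel is nasalised by an immediately following nasal consonant.
/o/ sits next to the nasal /ɴ/ and is therefore nasalised to [õ].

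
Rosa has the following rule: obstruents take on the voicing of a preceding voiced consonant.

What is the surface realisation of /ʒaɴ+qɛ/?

[ʒaɴɢɛ]

/q/ is a voiceless uvular stop. The preceding trigger /ɴ/ is voiced, so /q/ must become voiced as well.
The voiced uvular stop is [ɢ], so /q/ → [ɢ].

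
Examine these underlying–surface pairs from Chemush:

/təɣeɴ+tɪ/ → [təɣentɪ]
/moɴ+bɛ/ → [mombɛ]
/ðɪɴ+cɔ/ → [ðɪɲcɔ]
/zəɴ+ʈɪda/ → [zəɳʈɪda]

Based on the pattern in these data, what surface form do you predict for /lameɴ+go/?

The data show regressive place assimilation: /ɴ/ → [n] before /t/; /ɴ/ → [m] before /b/; /ɴ/ → [ɲ] before /c/; /ɴ/ → [ɳ] before /ʈ/. In each pair only place changes, matching the following consonant, while manner and voice stay constant.
/ɴ/ is a voiced uvular nasal. The following trigger /g/ is velar, so /ɴ/ must become velar as well.
A voiced velar nasal is [ŋ], so the surface segment is [ŋ].

[lameŋgo]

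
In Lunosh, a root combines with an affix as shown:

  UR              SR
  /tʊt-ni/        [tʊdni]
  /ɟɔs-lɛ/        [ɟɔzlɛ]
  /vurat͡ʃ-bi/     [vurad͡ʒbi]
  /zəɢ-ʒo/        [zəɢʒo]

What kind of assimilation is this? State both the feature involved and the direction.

The segment that alternates is /t/, which surfaces as [d] when adjacent to /n/.
/t/ is voiceless while /n/ is voiced; the output [d] is voiced, matching the trigger — so the feature that spreads is voicing.
Place and manner are unchanged, so the assimilation is partial, not total.
The same holds elsewhere in the data: /s/ → [z] before /l/ (voiceless → voiced, matching voiced); /t͡ʃ/ → [d͡ʒ] before /b/ (voiceless → voiced, matching voiced) — only voicing changes, and always toward the following segment.
Nothing changes in [zəɢʒo]: there the adjacent consonants already agree in voicing (/ɢ/ and /ʒ/ are both voiced), so this form is consistent with the same rule.
The trigger is the following segment, so the direction is regressive (anticipatory).

regressive voicing assimilation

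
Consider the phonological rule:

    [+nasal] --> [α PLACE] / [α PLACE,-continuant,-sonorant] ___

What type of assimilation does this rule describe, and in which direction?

The rule copies the place features (abbreviated [PLACE]) from the environment onto the target, so the assimilating feature is place.
The conditioning segment sits to the left of the focus bar, meaning the trigger precedes the segment that changes — progressive assimilation.

progressive place assimilation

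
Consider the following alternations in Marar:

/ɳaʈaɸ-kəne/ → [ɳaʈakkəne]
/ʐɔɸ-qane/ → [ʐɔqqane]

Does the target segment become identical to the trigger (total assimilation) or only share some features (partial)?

The segment that alternates is /ɸ/, which surfaces as [k] when adjacent to /k/.
The output [k] is identical to the trigger /k/ — every feature (place, manner, voicing) has been copied — so this is total assimilation.
The remaining alternation confirms this: /ɸ/ → [q] before /q/ — in each case the output is a copy of the following consonant.

total assimilation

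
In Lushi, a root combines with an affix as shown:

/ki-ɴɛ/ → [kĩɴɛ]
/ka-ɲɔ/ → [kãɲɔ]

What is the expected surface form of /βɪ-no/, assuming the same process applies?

The data show regressive nasality assimilation (vowel nasalisation): /i/ → [ĩ] before /ɴ/; /a/ → [ã] before /ɲ/ — a vowel is nasalised by an immediately following nasal consonant.
/ɪ/ sits next to the nasal /n/ and is therefore nasalised to [ɪ̃].

[βɪ̃no]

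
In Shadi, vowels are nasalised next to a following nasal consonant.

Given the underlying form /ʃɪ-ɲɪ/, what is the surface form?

[ʃɪ̃ɲɪ]

/ɪ/ sits next to the nasal /ɲ/ and is therefore nasalised to [ɪ̃].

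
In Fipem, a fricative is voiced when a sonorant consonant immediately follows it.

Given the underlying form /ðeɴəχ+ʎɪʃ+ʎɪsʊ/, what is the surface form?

[ðeɴəʁʎɪʒʎɪsʊ]

/χ/ is a voiceless uvular fricative. The following trigger /ʎ/ is voiced, so /χ/ must become voiced as well.
A voiced uvular fricative is [ʁ], so the surface segment is [ʁ].
The same rule applies at the second boundary: /ʃ/ → [ʒ] next to /ʎ/.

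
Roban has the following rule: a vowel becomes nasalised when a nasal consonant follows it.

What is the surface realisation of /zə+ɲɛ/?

[zə̃ɲɛ]

The vowel /ə/ is adjacent to the following nasal /ɲ/, so it acquires [+nasal] and surfaces as [ə̃].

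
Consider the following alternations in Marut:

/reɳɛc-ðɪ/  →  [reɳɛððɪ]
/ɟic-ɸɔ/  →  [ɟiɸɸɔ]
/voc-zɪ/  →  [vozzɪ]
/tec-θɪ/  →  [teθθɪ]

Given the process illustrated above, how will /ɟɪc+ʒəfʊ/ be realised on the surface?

[ɟɪʒʒəfʊ]

The data show regressive total assimilation (/c/ → [ð] before /ð/; /c/ → [ɸ] before /ɸ/; /c/ → [z] before /z/; /c/ → [θ] before /θ/): in every case the target segment becomes identical to its following neighbour, copying more than a single feature.
/c/ is the segment targeted by the rule; it sits immediately before /ʒ/, so it assimilates completely and surfaces as [ʒ].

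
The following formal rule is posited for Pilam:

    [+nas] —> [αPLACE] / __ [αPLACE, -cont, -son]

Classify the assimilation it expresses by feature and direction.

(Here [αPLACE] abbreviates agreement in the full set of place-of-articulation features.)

The shared variable α links the value of the place features (abbreviated [PLACE]) on the target to the same value on the neighbouring segment, so place is the feature that assimilates.
The conditioning segment sits to the right of the focus bar, meaning the trigger follows the segment that changes — regressive assimilation.

regressive place assimilation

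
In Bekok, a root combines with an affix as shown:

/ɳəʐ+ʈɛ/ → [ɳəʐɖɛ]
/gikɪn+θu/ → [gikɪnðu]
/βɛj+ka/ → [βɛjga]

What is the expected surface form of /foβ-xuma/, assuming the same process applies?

The data show progressive voicing assimilation: /ʈ/ → [ɖ] after /ʐ/; /θ/ → [ð] after /n/; /k/ → [g] after /j/. In each pair only voicing changes, matching the preceding consonant, while place and manner stay constant.
The rule targets /x/ (voiceless velar fricative), which sits after the trigger /β/ (voiced).
A voiced velar fricative is [ɣ], so the surface segment is [ɣ].

[foβɣuma]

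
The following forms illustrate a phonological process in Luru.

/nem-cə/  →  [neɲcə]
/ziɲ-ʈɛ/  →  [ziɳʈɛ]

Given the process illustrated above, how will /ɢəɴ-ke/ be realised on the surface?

[ɢəŋke]

The data show regressive place assimilation: /m/ → [ɲ] before /c/; /ɲ/ → [ɳ] before /ʈ/. In each pair only place changes, matching the following consonant, while manner and voice stay constant.
The rule targets /ɴ/ (voiced uvular nasal), which sits before the trigger /k/ (velar).
A voiced velar nasal is [ŋ], so the surface segment is [ŋ].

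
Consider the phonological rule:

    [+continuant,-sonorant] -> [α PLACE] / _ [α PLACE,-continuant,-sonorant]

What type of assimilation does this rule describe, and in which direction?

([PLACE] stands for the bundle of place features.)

The shared variable α links the value of the place features (abbreviated [PLACE]) on the target to the same value on the neighbouring segment, so place is the feature that assimilates.
Since the environment is written after the underscore, the trigger follows the target; the direction is regressive.

regressive place assimilation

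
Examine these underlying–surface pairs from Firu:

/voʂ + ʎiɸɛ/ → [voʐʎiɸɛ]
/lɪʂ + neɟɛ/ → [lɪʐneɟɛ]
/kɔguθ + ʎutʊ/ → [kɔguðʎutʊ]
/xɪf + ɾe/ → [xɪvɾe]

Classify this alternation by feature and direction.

regressive voicing assimilation

Underlying /ʂ/ is realised as [ʐ] next to /ʎ/; /ʎ/ itself does not change.
/ʂ/ is voiceless while /ʎ/ is voiced; the output [ʐ] is voiced, matching the trigger — so the feature that spreads is voicing.
Place and manner are unchanged, so the assimilation is partial, not total.
The other alternating forms pattern the same way: /ʂ/ → [ʐ] before /n/ (voiceless → voiced, matching voiced); /θ/ → [ð] before /ʎ/ (voiceless → voiced, matching voiced); /f/ → [v] before /ɾ/ (voiceless → voiced, matching voiced) — only voicing changes, and always toward the following segment.
The trigger is the following segment, so the direction is regressive (anticipatory).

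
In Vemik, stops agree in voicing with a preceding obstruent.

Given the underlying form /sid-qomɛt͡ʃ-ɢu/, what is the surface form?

[sidɢomɛt͡ʃqu]

/q/ is a voiceless uvular stop. The preceding trigger /d/ is voiced, so /q/ must become voiced as well.
Changing only its voicing to voiced gives [ɢ] — the voiced uvular stop.
At the second juncture, /ɢ/ likewise becomes [q] adjacent to /t͡ʃ/.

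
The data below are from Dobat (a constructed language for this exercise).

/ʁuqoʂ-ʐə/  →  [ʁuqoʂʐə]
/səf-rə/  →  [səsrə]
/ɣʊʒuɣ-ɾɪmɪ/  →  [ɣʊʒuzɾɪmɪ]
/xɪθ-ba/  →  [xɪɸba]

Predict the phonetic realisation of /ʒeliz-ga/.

The data show regressive place assimilation: /f/ → [s] before /r/; /ɣ/ → [z] before /ɾ/; /θ/ → [ɸ] before /b/. In each pair only place changes, matching the following consonant, while manner and voice stay constant.
No alternation appears in [ʁuqoʂʐə]: there the adjacent consonants already agree in place (/ʂ/ and /ʐ/ are both retroflex), so this form is consistent with the same rule.
The rule targets /z/ (voiced alveolar fricative), which sits before the trigger /g/ (velar).
A voiced velar fricative is [ɣ], so the surface segment is [ɣ].

[ʒeliɣga]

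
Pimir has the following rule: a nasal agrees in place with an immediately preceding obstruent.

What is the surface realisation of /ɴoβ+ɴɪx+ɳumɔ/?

/ɴ/ is a voiced uvular nasal. The preceding trigger /β/ is bilabial, so /ɴ/ must become bilabial as well.
Changing only its place to bilabial gives [m] — the voiced bilabial nasal.
The same rule applies at the second boundary: /ɳ/ → [ŋ] next to /x/.

[ɴoβmɪxŋumɔ]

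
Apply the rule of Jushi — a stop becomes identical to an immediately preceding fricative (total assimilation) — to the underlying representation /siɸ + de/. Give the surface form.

[siɸɸe]

/d/ is the segment targeted by the rule; it sits immediately after /ɸ/, so it assimilates completely and surfaces as [ɸ].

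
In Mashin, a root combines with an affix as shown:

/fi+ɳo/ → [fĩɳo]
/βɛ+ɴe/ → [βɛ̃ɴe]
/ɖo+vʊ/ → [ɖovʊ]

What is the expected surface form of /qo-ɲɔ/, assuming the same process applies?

The data show regressive nasality assimilation (vowel nasalisation): /i/ → [ĩ] before /ɳ/; /ɛ/ → [ɛ̃] before /ɴ/ — a vowel is nasalised by an immediately following nasal consonant.
No change occurs in [ɖovʊ] because the vowel at the boundary is adjacent to an oral consonant, not a nasal (/o/ next to /v/).
The vowel /o/ is adjacent to the following nasal /ɲ/, so it acquires [+nasal] and surfaces as [õ].

[qõɲɔ]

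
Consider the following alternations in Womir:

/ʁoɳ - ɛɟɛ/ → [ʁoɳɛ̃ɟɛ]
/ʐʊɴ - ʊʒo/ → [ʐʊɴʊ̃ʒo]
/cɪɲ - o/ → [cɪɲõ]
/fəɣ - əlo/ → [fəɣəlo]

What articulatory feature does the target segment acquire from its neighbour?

The vowel /ɛ/ surfaces as nasalised [ɛ̃] next to the preceding nasal /ɳ/ — it has acquired the [+nasal] feature of its neighbour.
The other forms show the same pattern: /ʊ/ → [ʊ̃] after /ɴ/; /o/ → [õ] after /ɲ/ — each time a vowel is nasalised next to a preceding nasal.
No change occurs in [fəɣəlo] because the vowel at the boundary is adjacent to an oral consonant, not a nasal (/ə/ next to /ɣ/).

nasality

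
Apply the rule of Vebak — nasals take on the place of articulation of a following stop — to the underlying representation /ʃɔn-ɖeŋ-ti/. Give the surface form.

[ʃɔɳɖenti]

/n/ is a voiced alveolar nasal. The following trigger /ɖ/ is retroflex, so /n/ must become retroflex as well.
Changing only its place to retroflex gives [ɳ] — the voiced retroflex nasal.
At the second juncture, /ŋ/ likewise becomes [n] adjacent to /t/.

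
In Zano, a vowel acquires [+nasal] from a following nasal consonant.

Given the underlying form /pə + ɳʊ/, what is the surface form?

The vowel /ə/ is adjacent to the following nasal /ɳ/, so it acquires [+nasal] and surfaces as [ə̃].

[pə̃ɳʊ]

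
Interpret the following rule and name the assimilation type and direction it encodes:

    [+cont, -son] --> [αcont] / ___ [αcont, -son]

regressive manner assimilation

The rule copies [cont] (continuancy) from the environment onto the target fricatives; since [±cont] encodes the stop/fricative manner contrast, the assimilating dimension is manner.
The conditioning segment sits to the right of the focus bar, meaning the trigger follows the segment that changes — regressive assimilation.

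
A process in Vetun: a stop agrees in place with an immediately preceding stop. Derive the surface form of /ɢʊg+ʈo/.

/ʈ/ is a voiceless retroflex stop. The preceding trigger /g/ is velar, so /ʈ/ must become velar as well.
Changing only its place to velar gives [k] — the voiceless velar stop.

[ɢʊgko]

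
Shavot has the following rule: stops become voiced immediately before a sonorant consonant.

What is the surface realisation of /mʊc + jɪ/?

/c/ is a voiceless palatal stop. The following trigger /j/ is voiced, so /c/ must become voiced as well.
Changing only its voicing to voiced gives [ɟ] — the voiced palatal stop.

[mʊɟjɪ]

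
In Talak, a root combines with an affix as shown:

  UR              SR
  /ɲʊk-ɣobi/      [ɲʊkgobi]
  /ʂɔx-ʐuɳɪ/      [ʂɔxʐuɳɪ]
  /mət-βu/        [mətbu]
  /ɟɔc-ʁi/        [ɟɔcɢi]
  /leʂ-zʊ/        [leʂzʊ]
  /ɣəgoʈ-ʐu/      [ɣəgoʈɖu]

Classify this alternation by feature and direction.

The segment that alternates is /ɣ/, which surfaces as [g] when adjacent to /k/.
/ɣ/ is a fricative while /k/ is a stop; the output [g] is a stop, matching the trigger — so the feature that spreads is manner.
Place and voice are unchanged, so the assimilation is partial, not total.
The other alternating forms pattern the same way: /β/ → [b] after /t/ (fricative → stop, matching a stop); /ʁ/ → [ɢ] after /c/ (fricative → stop, matching a stop); /ʐ/ → [ɖ] after /ʈ/ (fricative → stop, matching a stop) — only manner changes, and always toward the preceding segment.
No alternation appears in [ʂɔxʐuɳɪ], [leʂzʊ]: there the adjacent consonants already agree in manner (/ʐ/ and /x/ are both fricatives; /z/ and /ʂ/ are both fricatives), so these forms are consistent with the same rule.
Since the segment that changes follows the conditioning segment, the assimilation is progressive.

progressive manner assimilation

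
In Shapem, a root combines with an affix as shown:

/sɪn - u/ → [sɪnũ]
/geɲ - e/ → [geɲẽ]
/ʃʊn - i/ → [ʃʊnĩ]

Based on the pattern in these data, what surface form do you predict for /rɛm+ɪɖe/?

[rɛmɪ̃ɖe]

The data show progressive nasality assimilation (vowel nasalisation): /u/ → [ũ] after /n/; /e/ → [ẽ] after /ɲ/; /i/ → [ĩ] after /n/ — a vowel is nasalised by an immediately preceding nasal consonant.
/ɪ/ sits next to the nasal /m/ and is therefore nasalised to [ɪ̃].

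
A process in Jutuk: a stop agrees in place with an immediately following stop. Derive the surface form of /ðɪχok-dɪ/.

/k/ is a voiceless velar stop. The following trigger /d/ is alveolar, so /k/ must become alveolar as well.
The voiceless alveolar stop is [t], so /k/ → [t].

[ðɪχotdɪ]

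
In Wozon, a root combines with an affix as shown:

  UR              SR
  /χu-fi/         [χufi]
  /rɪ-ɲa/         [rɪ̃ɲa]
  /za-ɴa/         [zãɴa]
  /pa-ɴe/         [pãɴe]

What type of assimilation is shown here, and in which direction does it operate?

The vowel /ɪ/ surfaces as nasalised [ɪ̃] next to the following nasal /ɲ/ — it has acquired the [+nasal] feature of its neighbour.
Likewise in the remaining data: /a/ → [ã] before /ɴ/ — each time a vowel is nasalised next to a following nasal.
No change occurs in [χufi] because the vowel at the boundary is adjacent to an oral consonant, not a nasal (/u/ next to /f/).
Because the conditioning nasal is to the right of the vowel that changes, the process is regressive (anticipatory).

regressive nasality assimilation (vowel nasalisation)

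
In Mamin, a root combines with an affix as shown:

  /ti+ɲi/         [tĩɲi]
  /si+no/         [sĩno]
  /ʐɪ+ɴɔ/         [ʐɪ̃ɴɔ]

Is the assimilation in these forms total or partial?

The vowel /i/ surfaces as nasalised [ĩ] next to the following nasal /ɲ/ — it has acquired the [+nasal] feature of its neighbour.
Likewise in the remaining data: /i/ → [ĩ] before /n/; /ɪ/ → [ɪ̃] before /ɴ/ — each time a vowel is nasalised next to a following nasal.

partial assimilation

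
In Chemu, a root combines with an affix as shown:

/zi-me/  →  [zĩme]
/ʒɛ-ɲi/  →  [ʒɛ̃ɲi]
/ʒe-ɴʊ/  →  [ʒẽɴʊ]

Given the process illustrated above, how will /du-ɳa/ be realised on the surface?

[dũɳa]

The data show regressive nasality assimilation (vowel nasalisation): /i/ → [ĩ] before /m/; /ɛ/ → [ɛ̃] before /ɲ/; /e/ → [ẽ] before /ɴ/ — a vowel is nasalised by an immediately following nasal consonant.
/u/ sits next to the nasal /ɳ/ and is therefore nasalised to [ũ].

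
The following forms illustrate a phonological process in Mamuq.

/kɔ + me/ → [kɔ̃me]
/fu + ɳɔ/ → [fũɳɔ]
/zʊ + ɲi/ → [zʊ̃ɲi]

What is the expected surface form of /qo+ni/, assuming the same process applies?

[qõni]

The data show regressive nasality assimilation (vowel nasalisation): /ɔ/ → [ɔ̃] before /m/; /u/ → [ũ] before /ɳ/; /ʊ/ → [ʊ̃] before /ɲ/ — a vowel is nasalised by an immediately following nasal consonant.
/o/ sits next to the nasal /n/ and is therefore nasalised to [õ].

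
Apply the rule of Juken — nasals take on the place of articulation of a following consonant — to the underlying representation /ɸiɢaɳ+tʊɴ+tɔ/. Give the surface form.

[ɸiɢantʊntɔ]

/ɳ/ is a voiced retroflex nasal. The following trigger /t/ is alveolar, so /ɳ/ must become alveolar as well.
A voiced alveolar nasal is [n], so the surface segment is [n].
At the second juncture, /ɴ/ likewise becomes [n] adjacent to /t/.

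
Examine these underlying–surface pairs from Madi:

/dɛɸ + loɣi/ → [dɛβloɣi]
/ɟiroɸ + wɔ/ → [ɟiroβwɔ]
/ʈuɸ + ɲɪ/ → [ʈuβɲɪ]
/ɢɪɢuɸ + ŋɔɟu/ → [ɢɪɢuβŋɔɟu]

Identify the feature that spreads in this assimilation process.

voicing

Comparing underlying and surface forms, /ɸ/ → [β] is the alternation; the neighbouring /l/ is constant.
The change voiceless → voiced matches the voicing of the following /l/, identifying this as voicing assimilation.
Checking the remaining alternations: /ɸ/ → [β] before /w/ (voiceless → voiced, matching voiced); /ɸ/ → [β] before /ɲ/ (voiceless → voiced, matching voiced); /ɸ/ → [β] before /ŋ/ (voiceless → voiced, matching voiced) — only voicing changes, and always toward the following segment.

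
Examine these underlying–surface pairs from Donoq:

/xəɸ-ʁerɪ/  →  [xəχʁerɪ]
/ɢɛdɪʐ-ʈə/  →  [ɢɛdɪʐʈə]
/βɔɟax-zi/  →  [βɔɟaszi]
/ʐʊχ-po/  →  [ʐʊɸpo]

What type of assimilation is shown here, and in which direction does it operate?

regressive place assimilation

Underlying /ɸ/ is realised as [χ] next to /ʁ/; /ʁ/ itself does not change.
/ɸ/ is bilabial while /ʁ/ is uvular; the output [χ] is uvular, matching the trigger — so the feature that spreads is place.
Manner and voice are unchanged, so the assimilation is partial, not total.
The same holds elsewhere in the data: /x/ → [s] before /z/ (velar → alveolar, matching alveolar); /χ/ → [ɸ] before /p/ (uvular → bilabial, matching bilabial) — only place changes, and always toward the following segment.
No alternation appears in [ɢɛdɪʐʈə]: there the adjacent consonants already agree in place (/ʐ/ and /ʈ/ are both retroflex), so this form is consistent with the same rule.
The trigger is the following segment, so the direction is regressive (anticipatory).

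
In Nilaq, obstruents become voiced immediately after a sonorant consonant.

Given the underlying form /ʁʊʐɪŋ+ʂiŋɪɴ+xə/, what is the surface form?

[ʁʊʐɪŋʐiŋɪɴɣə]

The rule targets /ʂ/ (voiceless retroflex fricative), which sits after the trigger /ŋ/ (voiced).
The voiced retroflex fricative is [ʐ], so /ʂ/ → [ʐ].
The same rule applies at the second boundary: /x/ → [ɣ] next to /ɴ/.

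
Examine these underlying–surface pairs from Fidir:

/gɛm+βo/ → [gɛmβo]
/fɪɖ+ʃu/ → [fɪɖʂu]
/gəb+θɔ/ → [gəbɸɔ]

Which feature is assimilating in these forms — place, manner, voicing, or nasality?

place

The segment that alternates is /ʃ/, which surfaces as [ʂ] when adjacent to /ɖ/.
/ʃ/ is postalveolar while /ɖ/ is retroflex; the output [ʂ] is retroflex, matching the trigger — so the feature that spreads is place.
The other alternating form patterns the same way: /θ/ → [ɸ] after /b/ (dental → bilabial, matching bilabial) — only place changes, and always toward the preceding segment.
Nothing changes in [gɛmβo]: there the adjacent consonants already agree in place (/β/ and /m/ are both bilabial), so this form is consistent with the same rule.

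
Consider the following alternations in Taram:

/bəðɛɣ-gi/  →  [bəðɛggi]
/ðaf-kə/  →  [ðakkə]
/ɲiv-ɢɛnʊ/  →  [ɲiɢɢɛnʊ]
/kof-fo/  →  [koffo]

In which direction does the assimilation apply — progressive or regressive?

Comparing underlying and surface forms, /ɣ/ → [g] is the alternation; the neighbouring /g/ is constant.
The output [g] is identical to the trigger /g/ — every feature (place, manner, voicing) has been copied — so this is total assimilation.
The other forms behave the same way: /f/ → [k] before /k/; /v/ → [ɢ] before /ɢ/ — in each case the output is a copy of the following consonant.
In [koffo] the two consonants at the boundary are already identical (/f/ + /f/), so the rule applies vacuously and nothing changes.
Since the segment that changes precedes the conditioning segment, the assimilation is regressive.

regressive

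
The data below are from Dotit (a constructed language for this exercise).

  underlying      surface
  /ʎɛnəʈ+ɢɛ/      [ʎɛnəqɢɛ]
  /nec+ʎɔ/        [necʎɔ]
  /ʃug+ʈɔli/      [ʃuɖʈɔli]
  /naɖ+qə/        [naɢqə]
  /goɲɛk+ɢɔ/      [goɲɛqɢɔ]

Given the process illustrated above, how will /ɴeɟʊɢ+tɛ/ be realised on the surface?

[ɴeɟʊdtɛ]

The data show regressive place assimilation: /ʈ/ → [q] before /ɢ/; /g/ → [ɖ] before /ʈ/; /ɖ/ → [ɢ] before /q/; /k/ → [q] before /ɢ/. In each pair only place changes, matching the following consonant, while manner and voice stay constant.
Nothing changes in [necʎɔ]: there the adjacent consonants already agree in place (/c/ and /ʎ/ are both palatal), so this form is consistent with the same rule.
/ɢ/ is a voiced uvular stop. The following trigger /t/ is alveolar, so /ɢ/ must become alveolar as well.
A voiced alveolar stop is [d], so the surface segment is [d].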